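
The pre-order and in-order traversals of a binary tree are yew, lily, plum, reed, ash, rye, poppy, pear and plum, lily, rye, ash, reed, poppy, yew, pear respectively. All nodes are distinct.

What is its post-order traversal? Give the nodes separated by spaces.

plum rye ash poppy reed lily pear yew

The first element of pre-order is the root; it splits in-order into left and right subtrees.
Root yew: left subtree has 6 nodes {plum, lily, rye, ash, reed, poppy}, right has 1 {pear}.
  Root lily: left subtree has 1 node {plum}, right has 4 {rye, ash, reed, poppy}.
    Root reed: left subtree has 2 nodes {rye, ash}, right has 1 {poppy}.
      Root ash: left subtree has 1 node {rye}, right has 0 { }.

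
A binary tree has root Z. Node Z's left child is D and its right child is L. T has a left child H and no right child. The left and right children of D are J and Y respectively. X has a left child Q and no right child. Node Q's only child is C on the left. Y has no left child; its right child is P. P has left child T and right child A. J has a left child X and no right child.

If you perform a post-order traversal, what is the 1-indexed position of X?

Post-order visits the left subtree, then the right subtree, then the node.
At Z: go left to D.
  At D: go left to J.
    At J: go left to X.
      At X: go left to Q.
        At Q: go left to C.
          C is a leaf — visit C.
        At Q: no right child.
        Visit Q.
      At X: no right child.
      Visit X.
    At J: no right child.
    Visit J.
  At D: go right to Y.
    At Y: no left child.
    At Y: go right to P.
      At P: go left to T.
        At T: go left to H.
          H is a leaf — visit H.
        At T: no right child.
        Visit T.
      At P: go right to A.
        A is a leaf — visit A.
      Visit P.
    Visit Y.
  Visit D.
At Z: go right to L.
  L is a leaf — visit L.
Visit Z.
Full post-order sequence: C, Q, X, J, H, T, A, P, Y, D, L, Z.

3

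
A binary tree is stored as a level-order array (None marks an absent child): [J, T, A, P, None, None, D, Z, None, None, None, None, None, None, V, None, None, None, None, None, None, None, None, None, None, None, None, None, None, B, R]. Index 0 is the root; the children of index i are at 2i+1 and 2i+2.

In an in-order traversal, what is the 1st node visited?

In-order visits the left subtree, then the node, then the right subtree.
At J: go left to T.
  At T: go left to P.
    At P: go left to Z.
      Z is a leaf — visit Z.
    Visit P.
    At P: no right child.
  Visit T.
  At T: no right child.
Visit J.
At J: go right to A.
  At A: no left child.
  Visit A.
  At A: go right to D.
    At D: no left child.
    Visit D.
    At D: go right to V.
      At V: go left to B.
        B is a leaf — visit B.
      Visit V.
      At V: go right to R.
        R is a leaf — visit R.
Full in-order sequence: Z, P, T, J, A, D, B, V, R.

Z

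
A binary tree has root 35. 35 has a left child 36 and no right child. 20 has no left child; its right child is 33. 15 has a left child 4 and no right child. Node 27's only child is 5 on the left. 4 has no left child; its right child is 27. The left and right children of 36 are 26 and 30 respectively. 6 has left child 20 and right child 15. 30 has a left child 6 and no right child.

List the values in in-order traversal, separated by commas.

In-order visits the left subtree, then the node, then the right subtree.
At 35: go left to 36.
  At 36: go left to 26.
    26 is a leaf — visit 26.
  Visit 36.
  At 36: go right to 30.
    At 30: go left to 6.
      At 6: go left to 20.
        At 20: no left child.
        Visit 20.
        At 20: go right to 33.
          33 is a leaf — visit 33.
      Visit 6.
      At 6: go right to 15.
        At 15: go left to 4.
          At 4: no left child.
          Visit 4.
          At 4: go right to 27.
            At 27: go left to 5.
              5 is a leaf — visit 5.
            Visit 27.
            At 27: no right child.
        Visit 15.
        At 15: no right child.
    Visit 30.
    At 30: no right child.
Visit 35.
At 35: no right child.

26, 36, 20, 33, 6, 4, 5, 27, 15, 30, 35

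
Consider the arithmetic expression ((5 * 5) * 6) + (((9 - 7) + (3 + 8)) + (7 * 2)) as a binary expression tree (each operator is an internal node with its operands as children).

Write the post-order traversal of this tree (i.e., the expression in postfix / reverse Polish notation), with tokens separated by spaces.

5 5 * 6 * 9 7 - 3 8 + + 7 2 * + +

Post-order on an expression tree gives postfix notation: for each operator, emit left operand, right operand, then the operator.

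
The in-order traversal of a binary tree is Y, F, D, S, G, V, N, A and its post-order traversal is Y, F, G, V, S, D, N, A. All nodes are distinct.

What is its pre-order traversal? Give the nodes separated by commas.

The last element of post-order is the root; it splits in-order into left and right subtrees.
Root A: left subtree has 7 nodes {Y, F, D, S, G, V, N}, right has 0 { }.
  Root N: left subtree has 6 nodes {Y, F, D, S, G, V}, right has 0 { }.
    Root D: left subtree has 2 nodes {Y, F}, right has 3 {S, G, V}.
      Root F: left subtree has 1 node {Y}, right has 0 { }.
      Root S: left subtree has 0 nodes { }, right has 2 {G, V}.
        Root V: left subtree has 1 node {G}, right has 0 { }.

A, N, D, F, Y, S, V, G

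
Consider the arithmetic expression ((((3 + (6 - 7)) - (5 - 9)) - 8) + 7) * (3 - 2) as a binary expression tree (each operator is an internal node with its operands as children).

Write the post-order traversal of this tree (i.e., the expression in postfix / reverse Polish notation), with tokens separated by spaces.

3 6 7 - + 5 9 - - 8 - 7 + 3 2 - *

Post-order on an expression tree gives postfix notation: for each operator, emit left operand, right operand, then the operator.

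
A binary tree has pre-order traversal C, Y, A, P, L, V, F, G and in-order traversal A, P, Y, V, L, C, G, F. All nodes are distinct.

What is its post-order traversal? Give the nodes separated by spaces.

The first element of pre-order is the root; it splits in-order into left and right subtrees.
Root C: left subtree has 5 nodes {A, P, Y, V, L}, right has 2 {G, F}.
  Root Y: left subtree has 2 nodes {A, P}, right has 2 {V, L}.
    Root A: left subtree has 0 nodes { }, right has 1 {P}.
    Root L: left subtree has 1 node {V}, right has 0 { }.
  Root F: left subtree has 1 node {G}, right has 0 { }.

P A V L Y G F C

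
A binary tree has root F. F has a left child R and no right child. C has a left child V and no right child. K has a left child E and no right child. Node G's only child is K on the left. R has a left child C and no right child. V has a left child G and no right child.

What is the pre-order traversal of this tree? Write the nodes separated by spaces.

F R C V G K E

Pre-order visits the node, then its left subtree, then its right subtree.
Visit F.
At F: go left to R.
  Visit R.
  At R: go left to C.
    Visit C.
    At C: go left to V.
      Visit V.
      At V: go left to G.
        Visit G.
        At G: go left to K.
          Visit K.
          At K: go left to E.
            E is a leaf — visit E.
          At K: no right child.
        At G: no right child.
      At V: no right child.
    At C: no right child.
  At R: no right child.
At F: no right child.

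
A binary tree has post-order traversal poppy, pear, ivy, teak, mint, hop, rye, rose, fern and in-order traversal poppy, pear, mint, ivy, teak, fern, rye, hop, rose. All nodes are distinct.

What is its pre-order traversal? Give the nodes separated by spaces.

The last element of post-order is the root; it splits in-order into left and right subtrees.
Root fern: left subtree has 5 nodes {poppy, pear, mint, ivy, teak}, right has 3 {rye, hop, rose}.
  Root mint: left subtree has 2 nodes {poppy, pear}, right has 2 {ivy, teak}.
    Root pear: left subtree has 1 node {poppy}, right has 0 { }.
    Root teak: left subtree has 1 node {ivy}, right has 0 { }.
  Root rose: left subtree has 2 nodes {rye, hop}, right has 0 { }.
    Root rye: left subtree has 0 nodes { }, right has 1 {hop}.

fern mint pear poppy teak ivy rose rye hop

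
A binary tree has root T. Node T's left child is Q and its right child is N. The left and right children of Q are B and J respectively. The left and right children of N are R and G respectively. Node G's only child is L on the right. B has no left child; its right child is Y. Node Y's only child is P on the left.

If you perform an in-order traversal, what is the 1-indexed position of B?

1

In-order visits the left subtree, then the node, then the right subtree.
At T: go left to Q.
  At Q: go left to B.
    At B: no left child.
    Visit B.
    At B: go right to Y.
      At Y: go left to P.
        P is a leaf — visit P.
      Visit Y.
      At Y: no right child.
  Visit Q.
  At Q: go right to J.
    J is a leaf — visit J.
Visit T.
At T: go right to N.
  At N: go left to R.
    R is a leaf — visit R.
  Visit N.
  At N: go right to G.
    At G: no left child.
    Visit G.
    At G: go right to L.
      L is a leaf — visit L.
Full in-order sequence: B, P, Y, Q, J, T, R, N, G, L.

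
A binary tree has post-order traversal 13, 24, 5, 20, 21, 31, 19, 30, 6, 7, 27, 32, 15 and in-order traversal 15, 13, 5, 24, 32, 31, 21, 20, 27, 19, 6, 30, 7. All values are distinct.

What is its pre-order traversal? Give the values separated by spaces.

15 32 5 13 24 27 31 21 20 7 6 19 30

The last element of post-order is the root; it splits in-order into left and right subtrees.
Root 15: left subtree has 0 nodes { }, right has 12 {13, 5, 24, 32, 31, 21, 20, 27, 19, 6, 30, 7}.
  Root 32: left subtree has 3 nodes {13, 5, 24}, right has 8 {31, 21, 20, 27, 19, 6, 30, 7}.
    Root 5: left subtree has 1 node {13}, right has 1 {24}.
    Root 27: left subtree has 3 nodes {31, 21, 20}, right has 4 {19, 6, 30, 7}.
      Root 31: left subtree has 0 nodes { }, right has 2 {21, 20}.
        Root 21: left subtree has 0 nodes { }, right has 1 {20}.
      Root 7: left subtree has 3 nodes {19, 6, 30}, right has 0 { }.
        Root 6: left subtree has 1 node {19}, right has 1 {30}.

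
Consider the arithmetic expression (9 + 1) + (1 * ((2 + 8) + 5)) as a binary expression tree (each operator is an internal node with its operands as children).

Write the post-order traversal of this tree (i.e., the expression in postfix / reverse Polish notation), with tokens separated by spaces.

Post-order on an expression tree gives postfix notation: for each operator, emit left operand, right operand, then the operator.

9 1 + 1 2 8 + 5 + * +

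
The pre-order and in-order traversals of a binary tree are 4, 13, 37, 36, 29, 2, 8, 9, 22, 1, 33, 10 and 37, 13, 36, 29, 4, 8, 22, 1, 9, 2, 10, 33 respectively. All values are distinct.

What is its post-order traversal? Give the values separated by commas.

The first element of pre-order is the root; it splits in-order into left and right subtrees.
Root 4: left subtree has 4 nodes {37, 13, 36, 29}, right has 7 {8, 22, 1, 9, 2, 10, 33}.
  Root 13: left subtree has 1 node {37}, right has 2 {36, 29}.
    Root 36: left subtree has 0 nodes { }, right has 1 {29}.
  Root 2: left subtree has 4 nodes {8, 22, 1, 9}, right has 2 {10, 33}.
    Root 8: left subtree has 0 nodes { }, right has 3 {22, 1, 9}.
      Root 9: left subtree has 2 nodes {22, 1}, right has 0 { }.
        Root 22: left subtree has 0 nodes { }, right has 1 {1}.
    Root 33: left subtree has 1 node {10}, right has 0 { }.

37, 29, 36, 13, 1, 22, 9, 8, 10, 33, 2, 4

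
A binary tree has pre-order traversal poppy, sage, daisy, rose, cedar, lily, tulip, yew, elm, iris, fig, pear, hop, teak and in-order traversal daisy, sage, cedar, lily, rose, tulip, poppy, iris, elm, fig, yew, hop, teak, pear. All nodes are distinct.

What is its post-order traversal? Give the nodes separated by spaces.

The first element of pre-order is the root; it splits in-order into left and right subtrees.
Root poppy: left subtree has 6 nodes {daisy, sage, cedar, lily, rose, tulip}, right has 7 {iris, elm, fig, yew, hop, teak, pear}.
  Root sage: left subtree has 1 node {daisy}, right has 4 {cedar, lily, rose, tulip}.
    Root rose: left subtree has 2 nodes {cedar, lily}, right has 1 {tulip}.
      Root cedar: left subtree has 0 nodes { }, right has 1 {lily}.
  Root yew: left subtree has 3 nodes {iris, elm, fig}, right has 3 {hop, teak, pear}.
    Root elm: left subtree has 1 node {iris}, right has 1 {fig}.
    Root pear: left subtree has 2 nodes {hop, teak}, right has 0 { }.
      Root hop: left subtree has 0 nodes { }, right has 1 {teak}.

daisy lily cedar tulip rose sage iris fig elm teak hop pear yew poppy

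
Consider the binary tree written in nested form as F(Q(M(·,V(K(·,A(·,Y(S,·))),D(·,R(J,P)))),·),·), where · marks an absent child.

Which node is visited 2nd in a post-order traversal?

Y

Post-order visits the left subtree, then the right subtree, then the node.
At F: go left to Q.
  At Q: go left to M.
    At M: no left child.
    At M: go right to V.
      At V: go left to K.
        At K: no left child.
        At K: go right to A.
          At A: no left child.
          At A: go right to Y.
            At Y: go left to S.
              S is a leaf — visit S.
            At Y: no right child.
            Visit Y.
          Visit A.
        Visit K.
      At V: go right to D.
        At D: no left child.
        At D: go right to R.
          At R: go left to J.
            J is a leaf — visit J.
          At R: go right to P.
            P is a leaf — visit P.
          Visit R.
        Visit D.
      Visit V.
    Visit M.
  At Q: no right child.
  Visit Q.
At F: no right child.
Visit F.
Full post-order sequence: S, Y, A, K, J, P, R, D, V, M, Q, F.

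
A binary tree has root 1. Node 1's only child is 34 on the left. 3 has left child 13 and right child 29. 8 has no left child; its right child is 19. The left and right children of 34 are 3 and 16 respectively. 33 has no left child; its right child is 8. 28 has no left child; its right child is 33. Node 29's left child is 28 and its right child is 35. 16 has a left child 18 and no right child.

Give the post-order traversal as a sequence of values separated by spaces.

Post-order visits the left subtree, then the right subtree, then the node.
At 1: go left to 34.
  At 34: go left to 3.
    At 3: go left to 13.
      13 is a leaf — visit 13.
    At 3: go right to 29.
      At 29: go left to 28.
        At 28: no left child.
        At 28: go right to 33.
          At 33: no left child.
          At 33: go right to 8.
            At 8: no left child.
            At 8: go right to 19.
              19 is a leaf — visit 19.
            Visit 8.
          Visit 33.
        Visit 28.
      At 29: go right to 35.
        35 is a leaf — visit 35.
      Visit 29.
    Visit 3.
  At 34: go right to 16.
    At 16: go left to 18.
      18 is a leaf — visit 18.
    At 16: no right child.
    Visit 16.
  Visit 34.
At 1: no right child.
Visit 1.

13 19 8 33 28 35 29 3 18 16 34 1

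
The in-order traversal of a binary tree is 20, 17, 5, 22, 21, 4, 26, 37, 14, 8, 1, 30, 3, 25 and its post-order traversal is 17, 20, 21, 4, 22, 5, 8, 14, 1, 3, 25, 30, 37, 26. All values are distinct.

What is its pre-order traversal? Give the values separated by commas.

The last element of post-order is the root; it splits in-order into left and right subtrees.
Root 26: left subtree has 6 nodes {20, 17, 5, 22, 21, 4}, right has 7 {37, 14, 8, 1, 30, 3, 25}.
  Root 5: left subtree has 2 nodes {20, 17}, right has 3 {22, 21, 4}.
    Root 20: left subtree has 0 nodes { }, right has 1 {17}.
    Root 22: left subtree has 0 nodes { }, right has 2 {21, 4}.
      Root 4: left subtree has 1 node {21}, right has 0 { }.
  Root 37: left subtree has 0 nodes { }, right has 6 {14, 8, 1, 30, 3, 25}.
    Root 30: left subtree has 3 nodes {14, 8, 1}, right has 2 {3, 25}.
      Root 1: left subtree has 2 nodes {14, 8}, right has 0 { }.
        Root 14: left subtree has 0 nodes { }, right has 1 {8}.
      Root 25: left subtree has 1 node {3}, right has 0 { }.

26, 5, 20, 17, 22, 4, 21, 37, 30, 1, 14, 8, 25, 3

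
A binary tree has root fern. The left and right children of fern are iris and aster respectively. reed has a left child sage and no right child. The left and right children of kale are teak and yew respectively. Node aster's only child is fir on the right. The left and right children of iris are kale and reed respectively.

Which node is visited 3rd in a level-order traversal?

aster

Level-order visits nodes level by level from the root, left to right within each level.
Level 0: fern
Level 1: iris, aster
Level 2: kale, reed, fir
Level 3: teak, yew, sage
Full level-order sequence: fern, iris, aster, kale, reed, fir, teak, yew, sage.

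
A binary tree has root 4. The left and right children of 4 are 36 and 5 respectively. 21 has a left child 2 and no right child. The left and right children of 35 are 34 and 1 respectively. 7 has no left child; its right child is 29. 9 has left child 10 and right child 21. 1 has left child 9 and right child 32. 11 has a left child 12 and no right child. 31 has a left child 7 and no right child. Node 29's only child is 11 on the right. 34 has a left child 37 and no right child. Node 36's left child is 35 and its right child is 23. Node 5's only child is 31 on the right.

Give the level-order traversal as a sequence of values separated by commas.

4, 36, 5, 35, 23, 31, 34, 1, 7, 37, 9, 32, 29, 10, 21, 11, 2, 12

Level-order visits nodes level by level from the root, left to right within each level.
Level 0: 4
Level 1: 36, 5
Level 2: 35, 23, 31
Level 3: 34, 1, 7
Level 4: 37, 9, 32, 29
Level 5: 10, 21, 11
Level 6: 2, 12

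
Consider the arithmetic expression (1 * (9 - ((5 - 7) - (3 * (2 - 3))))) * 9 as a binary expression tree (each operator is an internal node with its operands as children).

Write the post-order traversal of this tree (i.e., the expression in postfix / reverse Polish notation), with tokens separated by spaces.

Post-order on an expression tree gives postfix notation: for each operator, emit left operand, right operand, then the operator.

1 9 5 7 - 3 2 3 - * - - * 9 *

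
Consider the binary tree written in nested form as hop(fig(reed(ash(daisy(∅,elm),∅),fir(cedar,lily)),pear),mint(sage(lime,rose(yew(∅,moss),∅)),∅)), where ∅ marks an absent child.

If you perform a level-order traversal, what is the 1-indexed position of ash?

Level-order visits nodes level by level from the root, left to right within each level.
Level 0: hop
Level 1: fig, mint
Level 2: reed, pear, sage
Level 3: ash, fir, lime, rose
Level 4: daisy, cedar, lily, yew
Level 5: elm, moss
Full level-order sequence: hop, fig, mint, reed, pear, sage, ash, fir, lime, rose, daisy, cedar, lily, yew, elm, moss.

7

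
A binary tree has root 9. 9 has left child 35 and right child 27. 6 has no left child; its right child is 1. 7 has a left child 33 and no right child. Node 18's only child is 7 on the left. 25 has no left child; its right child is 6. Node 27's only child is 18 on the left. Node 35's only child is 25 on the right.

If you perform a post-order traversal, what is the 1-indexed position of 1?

1

Post-order visits the left subtree, then the right subtree, then the node.
At 9: go left to 35.
  At 35: no left child.
  At 35: go right to 25.
    At 25: no left child.
    At 25: go right to 6.
      At 6: no left child.
      At 6: go right to 1.
        1 is a leaf — visit 1.
      Visit 6.
    Visit 25.
  Visit 35.
At 9: go right to 27.
  At 27: go left to 18.
    At 18: go left to 7.
      At 7: go left to 33.
        33 is a leaf — visit 33.
      At 7: no right child.
      Visit 7.
    At 18: no right child.
    Visit 18.
  At 27: no right child.
  Visit 27.
Visit 9.
Full post-order sequence: 1, 6, 25, 35, 33, 7, 18, 27, 9.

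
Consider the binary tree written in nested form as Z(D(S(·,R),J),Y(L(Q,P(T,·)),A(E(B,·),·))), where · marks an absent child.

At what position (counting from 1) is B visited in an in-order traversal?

In-order visits the left subtree, then the node, then the right subtree.
At Z: go left to D.
  At D: go left to S.
    At S: no left child.
    Visit S.
    At S: go right to R.
      R is a leaf — visit R.
  Visit D.
  At D: go right to J.
    J is a leaf — visit J.
Visit Z.
At Z: go right to Y.
  At Y: go left to L.
    At L: go left to Q.
      Q is a leaf — visit Q.
    Visit L.
    At L: go right to P.
      At P: go left to T.
        T is a leaf — visit T.
      Visit P.
      At P: no right child.
  Visit Y.
  At Y: go right to A.
    At A: go left to E.
      At E: go left to B.
        B is a leaf — visit B.
      Visit E.
      At E: no right child.
    Visit A.
    At A: no right child.
Full in-order sequence: S, R, D, J, Z, Q, L, T, P, Y, B, E, A.

11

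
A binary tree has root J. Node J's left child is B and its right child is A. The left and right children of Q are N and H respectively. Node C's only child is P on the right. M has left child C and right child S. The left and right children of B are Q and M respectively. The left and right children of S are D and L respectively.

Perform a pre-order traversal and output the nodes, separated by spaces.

Pre-order visits the node, then its left subtree, then its right subtree.
Visit J.
At J: go left to B.
  Visit B.
  At B: go left to Q.
    Visit Q.
    At Q: go left to N.
      N is a leaf — visit N.
    At Q: go right to H.
      H is a leaf — visit H.
  At B: go right to M.
    Visit M.
    At M: go left to C.
      Visit C.
      At C: no left child.
      At C: go right to P.
        P is a leaf — visit P.
    At M: go right to S.
      Visit S.
      At S: go left to D.
        D is a leaf — visit D.
      At S: go right to L.
        L is a leaf — visit L.
At J: go right to A.
  A is a leaf — visit A.

J B Q N H M C P S D L A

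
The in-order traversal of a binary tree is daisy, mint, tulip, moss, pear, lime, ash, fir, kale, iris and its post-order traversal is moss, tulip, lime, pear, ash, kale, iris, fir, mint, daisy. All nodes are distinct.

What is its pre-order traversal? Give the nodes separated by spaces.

daisy mint fir ash pear tulip moss lime iris kale

The last element of post-order is the root; it splits in-order into left and right subtrees.
Root daisy: left subtree has 0 nodes { }, right has 9 {mint, tulip, moss, pear, lime, ash, fir, kale, iris}.
  Root mint: left subtree has 0 nodes { }, right has 8 {tulip, moss, pear, lime, ash, fir, kale, iris}.
    Root fir: left subtree has 5 nodes {tulip, moss, pear, lime, ash}, right has 2 {kale, iris}.
      Root ash: left subtree has 4 nodes {tulip, moss, pear, lime}, right has 0 { }.
        Root pear: left subtree has 2 nodes {tulip, moss}, right has 1 {lime}.
          Root tulip: left subtree has 0 nodes { }, right has 1 {moss}.
      Root iris: left subtree has 1 node {kale}, right has 0 { }.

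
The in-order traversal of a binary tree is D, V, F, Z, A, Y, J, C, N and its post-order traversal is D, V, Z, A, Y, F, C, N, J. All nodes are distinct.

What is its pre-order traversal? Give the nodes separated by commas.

The last element of post-order is the root; it splits in-order into left and right subtrees.
Root J: left subtree has 6 nodes {D, V, F, Z, A, Y}, right has 2 {C, N}.
  Root F: left subtree has 2 nodes {D, V}, right has 3 {Z, A, Y}.
    Root V: left subtree has 1 node {D}, right has 0 { }.
    Root Y: left subtree has 2 nodes {Z, A}, right has 0 { }.
      Root A: left subtree has 1 node {Z}, right has 0 { }.
  Root N: left subtree has 1 node {C}, right has 0 { }.

J, F, V, D, Y, A, Z, N, C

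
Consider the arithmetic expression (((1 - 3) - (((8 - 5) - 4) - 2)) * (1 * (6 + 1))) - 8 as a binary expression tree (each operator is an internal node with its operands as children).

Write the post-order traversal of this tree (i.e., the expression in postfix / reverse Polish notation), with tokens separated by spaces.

Post-order on an expression tree gives postfix notation: for each operator, emit left operand, right operand, then the operator.

1 3 - 8 5 - 4 - 2 - - 1 6 1 + * * 8 -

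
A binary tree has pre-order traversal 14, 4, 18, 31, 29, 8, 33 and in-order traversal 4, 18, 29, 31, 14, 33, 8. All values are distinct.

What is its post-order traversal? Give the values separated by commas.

29, 31, 18, 4, 33, 8, 14

The first element of pre-order is the root; it splits in-order into left and right subtrees.
Root 14: left subtree has 4 nodes {4, 18, 29, 31}, right has 2 {33, 8}.
  Root 4: left subtree has 0 nodes { }, right has 3 {18, 29, 31}.
    Root 18: left subtree has 0 nodes { }, right has 2 {29, 31}.
      Root 31: left subtree has 1 node {29}, right has 0 { }.
  Root 8: left subtree has 1 node {33}, right has 0 { }.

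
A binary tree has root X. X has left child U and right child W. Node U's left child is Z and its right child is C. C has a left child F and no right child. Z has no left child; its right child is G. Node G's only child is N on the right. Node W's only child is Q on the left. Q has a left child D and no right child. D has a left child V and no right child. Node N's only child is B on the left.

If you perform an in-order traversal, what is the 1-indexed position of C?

In-order visits the left subtree, then the node, then the right subtree.
At X: go left to U.
  At U: go left to Z.
    At Z: no left child.
    Visit Z.
    At Z: go right to G.
      At G: no left child.
      Visit G.
      At G: go right to N.
        At N: go left to B.
          B is a leaf — visit B.
        Visit N.
        At N: no right child.
  Visit U.
  At U: go right to C.
    At C: go left to F.
      F is a leaf — visit F.
    Visit C.
    At C: no right child.
Visit X.
At X: go right to W.
  At W: go left to Q.
    At Q: go left to D.
      At D: go left to V.
        V is a leaf — visit V.
      Visit D.
      At D: no right child.
    Visit Q.
    At Q: no right child.
  Visit W.
  At W: no right child.
Full in-order sequence: Z, G, B, N, U, F, C, X, V, D, Q, W.

7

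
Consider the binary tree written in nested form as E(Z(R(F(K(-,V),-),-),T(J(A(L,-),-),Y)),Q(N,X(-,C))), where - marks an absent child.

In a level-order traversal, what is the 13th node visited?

A

Level-order visits nodes level by level from the root, left to right within each level.
Level 0: E
Level 1: Z, Q
Level 2: R, T, N, X
Level 3: F, J, Y, C
Level 4: K, A
Level 5: V, L
Full level-order sequence: E, Z, Q, R, T, N, X, F, J, Y, C, K, A, V, L.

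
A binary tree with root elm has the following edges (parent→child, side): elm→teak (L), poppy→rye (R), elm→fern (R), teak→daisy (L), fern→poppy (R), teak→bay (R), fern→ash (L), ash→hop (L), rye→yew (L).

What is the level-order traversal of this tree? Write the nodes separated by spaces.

Level-order visits nodes level by level from the root, left to right within each level.
Level 0: elm
Level 1: teak, fern
Level 2: daisy, bay, ash, poppy
Level 3: hop, rye
Level 4: yew

elm teak fern daisy bay ash poppy hop rye yew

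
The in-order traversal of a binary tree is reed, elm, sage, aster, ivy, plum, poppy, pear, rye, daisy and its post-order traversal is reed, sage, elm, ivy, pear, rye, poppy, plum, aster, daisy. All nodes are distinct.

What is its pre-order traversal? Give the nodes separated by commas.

daisy, aster, elm, reed, sage, plum, ivy, poppy, rye, pear

The last element of post-order is the root; it splits in-order into left and right subtrees.
Root daisy: left subtree has 9 nodes {reed, elm, sage, aster, ivy, plum, poppy, pear, rye}, right has 0 { }.
  Root aster: left subtree has 3 nodes {reed, elm, sage}, right has 5 {ivy, plum, poppy, pear, rye}.
    Root elm: left subtree has 1 node {reed}, right has 1 {sage}.
    Root plum: left subtree has 1 node {ivy}, right has 3 {poppy, pear, rye}.
      Root poppy: left subtree has 0 nodes { }, right has 2 {pear, rye}.
        Root rye: left subtree has 1 node {pear}, right has 0 { }.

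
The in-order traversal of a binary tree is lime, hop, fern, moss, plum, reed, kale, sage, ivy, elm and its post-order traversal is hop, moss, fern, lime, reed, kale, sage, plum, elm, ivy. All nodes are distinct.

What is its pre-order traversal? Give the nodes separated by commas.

The last element of post-order is the root; it splits in-order into left and right subtrees.
Root ivy: left subtree has 8 nodes {lime, hop, fern, moss, plum, reed, kale, sage}, right has 1 {elm}.
  Root plum: left subtree has 4 nodes {lime, hop, fern, moss}, right has 3 {reed, kale, sage}.
    Root lime: left subtree has 0 nodes { }, right has 3 {hop, fern, moss}.
      Root fern: left subtree has 1 node {hop}, right has 1 {moss}.
    Root sage: left subtree has 2 nodes {reed, kale}, right has 0 { }.
      Root kale: left subtree has 1 node {reed}, right has 0 { }.

ivy, plum, lime, fern, hop, moss, sage, kale, reed, elm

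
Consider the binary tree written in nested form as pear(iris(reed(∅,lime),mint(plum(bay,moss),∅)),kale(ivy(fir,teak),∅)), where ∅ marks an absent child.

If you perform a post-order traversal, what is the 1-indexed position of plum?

Post-order visits the left subtree, then the right subtree, then the node.
At pear: go left to iris.
  At iris: go left to reed.
    At reed: no left child.
    At reed: go right to lime.
      lime is a leaf — visit lime.
    Visit reed.
  At iris: go right to mint.
    At mint: go left to plum.
      At plum: go left to bay.
        bay is a leaf — visit bay.
      At plum: go right to moss.
        moss is a leaf — visit moss.
      Visit plum.
    At mint: no right child.
    Visit mint.
  Visit iris.
At pear: go right to kale.
  At kale: go left to ivy.
    At ivy: go left to fir.
      fir is a leaf — visit fir.
    At ivy: go right to teak.
      teak is a leaf — visit teak.
    Visit ivy.
  At kale: no right child.
  Visit kale.
Visit pear.
Full post-order sequence: lime, reed, bay, moss, plum, mint, iris, fir, teak, ivy, kale, pear.

5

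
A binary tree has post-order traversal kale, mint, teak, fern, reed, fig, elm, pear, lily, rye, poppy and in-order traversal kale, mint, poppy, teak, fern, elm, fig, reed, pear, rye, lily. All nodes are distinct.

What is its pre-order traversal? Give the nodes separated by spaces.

poppy mint kale rye pear elm fern teak fig reed lily

The last element of post-order is the root; it splits in-order into left and right subtrees.
Root poppy: left subtree has 2 nodes {kale, mint}, right has 8 {teak, fern, elm, fig, reed, pear, rye, lily}.
  Root mint: left subtree has 1 node {kale}, right has 0 { }.
  Root rye: left subtree has 6 nodes {teak, fern, elm, fig, reed, pear}, right has 1 {lily}.
    Root pear: left subtree has 5 nodes {teak, fern, elm, fig, reed}, right has 0 { }.
      Root elm: left subtree has 2 nodes {teak, fern}, right has 2 {fig, reed}.
        Root fern: left subtree has 1 node {teak}, right has 0 { }.
        Root fig: left subtree has 0 nodes { }, right has 1 {reed}.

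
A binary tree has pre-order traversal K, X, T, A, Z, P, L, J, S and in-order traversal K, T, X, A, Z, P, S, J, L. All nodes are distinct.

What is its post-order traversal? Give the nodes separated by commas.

T, S, J, L, P, Z, A, X, K

The first element of pre-order is the root; it splits in-order into left and right subtrees.
Root K: left subtree has 0 nodes { }, right has 8 {T, X, A, Z, P, S, J, L}.
  Root X: left subtree has 1 node {T}, right has 6 {A, Z, P, S, J, L}.
    Root A: left subtree has 0 nodes { }, right has 5 {Z, P, S, J, L}.
      Root Z: left subtree has 0 nodes { }, right has 4 {P, S, J, L}.
        Root P: left subtree has 0 nodes { }, right has 3 {S, J, L}.
          Root L: left subtree has 2 nodes {S, J}, right has 0 { }.
            Root J: left subtree has 1 node {S}, right has 0 { }.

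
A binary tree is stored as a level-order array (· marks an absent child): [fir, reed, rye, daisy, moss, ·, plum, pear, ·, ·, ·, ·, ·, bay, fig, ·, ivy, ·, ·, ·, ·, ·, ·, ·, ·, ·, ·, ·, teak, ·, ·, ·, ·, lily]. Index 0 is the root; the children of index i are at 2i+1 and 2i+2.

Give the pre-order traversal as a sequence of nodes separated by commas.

fir, reed, daisy, pear, ivy, lily, moss, rye, plum, bay, teak, fig

Pre-order visits the node, then its left subtree, then its right subtree.
Visit fir.
At fir: go left to reed.
  Visit reed.
  At reed: go left to daisy.
    Visit daisy.
    At daisy: go left to pear.
      Visit pear.
      At pear: no left child.
      At pear: go right to ivy.
        Visit ivy.
        At ivy: go left to lily.
          lily is a leaf — visit lily.
        At ivy: no right child.
    At daisy: no right child.
  At reed: go right to moss.
    moss is a leaf — visit moss.
At fir: go right to rye.
  Visit rye.
  At rye: no left child.
  At rye: go right to plum.
    Visit plum.
    At plum: go left to bay.
      Visit bay.
      At bay: no left child.
      At bay: go right to teak.
        teak is a leaf — visit teak.
    At plum: go right to fig.
      fig is a leaf — visit fig.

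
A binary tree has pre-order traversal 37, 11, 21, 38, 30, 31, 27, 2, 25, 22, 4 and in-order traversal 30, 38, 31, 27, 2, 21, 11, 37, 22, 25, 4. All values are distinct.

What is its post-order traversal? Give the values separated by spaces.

The first element of pre-order is the root; it splits in-order into left and right subtrees.
Root 37: left subtree has 7 nodes {30, 38, 31, 27, 2, 21, 11}, right has 3 {22, 25, 4}.
  Root 11: left subtree has 6 nodes {30, 38, 31, 27, 2, 21}, right has 0 { }.
    Root 21: left subtree has 5 nodes {30, 38, 31, 27, 2}, right has 0 { }.
      Root 38: left subtree has 1 node {30}, right has 3 {31, 27, 2}.
        Root 31: left subtree has 0 nodes { }, right has 2 {27, 2}.
          Root 27: left subtree has 0 nodes { }, right has 1 {2}.
  Root 25: left subtree has 1 node {22}, right has 1 {4}.

30 2 27 31 38 21 11 22 4 25 37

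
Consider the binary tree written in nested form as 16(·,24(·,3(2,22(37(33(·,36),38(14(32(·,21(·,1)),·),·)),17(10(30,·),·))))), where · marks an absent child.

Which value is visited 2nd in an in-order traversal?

In-order visits the left subtree, then the node, then the right subtree.
At 16: no left child.
Visit 16.
At 16: go right to 24.
  At 24: no left child.
  Visit 24.
  At 24: go right to 3.
    At 3: go left to 2.
      2 is a leaf — visit 2.
    Visit 3.
    At 3: go right to 22.
      At 22: go left to 37.
        At 37: go left to 33.
          At 33: no left child.
          Visit 33.
          At 33: go right to 36.
            36 is a leaf — visit 36.
        Visit 37.
        At 37: go right to 38.
          At 38: go left to 14.
            At 14: go left to 32.
              At 32: no left child.
              Visit 32.
              At 32: go right to 21.
                At 21: no left child.
                Visit 21.
                At 21: go right to 1.
                  1 is a leaf — visit 1.
            Visit 14.
            At 14: no right child.
          Visit 38.
          At 38: no right child.
      Visit 22.
      At 22: go right to 17.
        At 17: go left to 10.
          At 10: go left to 30.
            30 is a leaf — visit 30.
          Visit 10.
          At 10: no right child.
        Visit 17.
        At 17: no right child.
Full in-order sequence: 16, 24, 2, 3, 33, 36, 37, 32, 21, 1, 14, 38, 22, 30, 10, 17.

24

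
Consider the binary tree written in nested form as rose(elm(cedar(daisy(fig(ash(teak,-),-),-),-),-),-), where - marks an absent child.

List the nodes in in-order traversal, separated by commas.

In-order visits the left subtree, then the node, then the right subtree.
At rose: go left to elm.
  At elm: go left to cedar.
    At cedar: go left to daisy.
      At daisy: go left to fig.
        At fig: go left to ash.
          At ash: go left to teak.
            teak is a leaf — visit teak.
          Visit ash.
          At ash: no right child.
        Visit fig.
        At fig: no right child.
      Visit daisy.
      At daisy: no right child.
    Visit cedar.
    At cedar: no right child.
  Visit elm.
  At elm: no right child.
Visit rose.
At rose: no right child.

teak, ash, fig, daisy, cedar, elm, rose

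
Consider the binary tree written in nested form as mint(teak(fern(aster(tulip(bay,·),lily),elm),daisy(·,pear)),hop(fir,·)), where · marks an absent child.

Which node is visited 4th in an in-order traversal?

lily

In-order visits the left subtree, then the node, then the right subtree.
At mint: go left to teak.
  At teak: go left to fern.
    At fern: go left to aster.
      At aster: go left to tulip.
        At tulip: go left to bay.
          bay is a leaf — visit bay.
        Visit tulip.
        At tulip: no right child.
      Visit aster.
      At aster: go right to lily.
        lily is a leaf — visit lily.
    Visit fern.
    At fern: go right to elm.
      elm is a leaf — visit elm.
  Visit teak.
  At teak: go right to daisy.
    At daisy: no left child.
    Visit daisy.
    At daisy: go right to pear.
      pear is a leaf — visit pear.
Visit mint.
At mint: go right to hop.
  At hop: go left to fir.
    fir is a leaf — visit fir.
  Visit hop.
  At hop: no right child.
Full in-order sequence: bay, tulip, aster, lily, fern, elm, teak, daisy, pear, mint, fir, hop.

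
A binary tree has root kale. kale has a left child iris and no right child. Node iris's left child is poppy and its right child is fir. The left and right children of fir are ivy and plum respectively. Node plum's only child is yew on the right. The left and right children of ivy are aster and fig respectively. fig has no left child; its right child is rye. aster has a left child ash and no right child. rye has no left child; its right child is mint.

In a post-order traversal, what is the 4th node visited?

mint

Post-order visits the left subtree, then the right subtree, then the node.
At kale: go left to iris.
  At iris: go left to poppy.
    poppy is a leaf — visit poppy.
  At iris: go right to fir.
    At fir: go left to ivy.
      At ivy: go left to aster.
        At aster: go left to ash.
          ash is a leaf — visit ash.
        At aster: no right child.
        Visit aster.
      At ivy: go right to fig.
        At fig: no left child.
        At fig: go right to rye.
          At rye: no left child.
          At rye: go right to mint.
            mint is a leaf — visit mint.
          Visit rye.
        Visit fig.
      Visit ivy.
    At fir: go right to plum.
      At plum: no left child.
      At plum: go right to yew.
        yew is a leaf — visit yew.
      Visit plum.
    Visit fir.
  Visit iris.
At kale: no right child.
Visit kale.
Full post-order sequence: poppy, ash, aster, mint, rye, fig, ivy, yew, plum, fir, iris, kale.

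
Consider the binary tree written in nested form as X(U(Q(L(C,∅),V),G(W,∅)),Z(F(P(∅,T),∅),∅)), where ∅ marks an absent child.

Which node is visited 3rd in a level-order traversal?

Level-order visits nodes level by level from the root, left to right within each level.
Level 0: X
Level 1: U, Z
Level 2: Q, G, F
Level 3: L, V, W, P
Level 4: C, T
Full level-order sequence: X, U, Z, Q, G, F, L, V, W, P, C, T.

Z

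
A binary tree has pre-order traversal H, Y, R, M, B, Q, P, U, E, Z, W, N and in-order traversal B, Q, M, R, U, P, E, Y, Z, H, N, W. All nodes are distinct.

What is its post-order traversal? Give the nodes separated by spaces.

The first element of pre-order is the root; it splits in-order into left and right subtrees.
Root H: left subtree has 9 nodes {B, Q, M, R, U, P, E, Y, Z}, right has 2 {N, W}.
  Root Y: left subtree has 7 nodes {B, Q, M, R, U, P, E}, right has 1 {Z}.
    Root R: left subtree has 3 nodes {B, Q, M}, right has 3 {U, P, E}.
      Root M: left subtree has 2 nodes {B, Q}, right has 0 { }.
        Root B: left subtree has 0 nodes { }, right has 1 {Q}.
      Root P: left subtree has 1 node {U}, right has 1 {E}.
  Root W: left subtree has 1 node {N}, right has 0 { }.

Q B M U E P R Z Y N W H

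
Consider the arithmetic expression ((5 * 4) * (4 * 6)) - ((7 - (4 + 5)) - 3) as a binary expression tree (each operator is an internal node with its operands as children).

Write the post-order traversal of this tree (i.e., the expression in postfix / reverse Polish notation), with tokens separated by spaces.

5 4 * 4 6 * * 7 4 5 + - 3 - -

Post-order on an expression tree gives postfix notation: for each operator, emit left operand, right operand, then the operator.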